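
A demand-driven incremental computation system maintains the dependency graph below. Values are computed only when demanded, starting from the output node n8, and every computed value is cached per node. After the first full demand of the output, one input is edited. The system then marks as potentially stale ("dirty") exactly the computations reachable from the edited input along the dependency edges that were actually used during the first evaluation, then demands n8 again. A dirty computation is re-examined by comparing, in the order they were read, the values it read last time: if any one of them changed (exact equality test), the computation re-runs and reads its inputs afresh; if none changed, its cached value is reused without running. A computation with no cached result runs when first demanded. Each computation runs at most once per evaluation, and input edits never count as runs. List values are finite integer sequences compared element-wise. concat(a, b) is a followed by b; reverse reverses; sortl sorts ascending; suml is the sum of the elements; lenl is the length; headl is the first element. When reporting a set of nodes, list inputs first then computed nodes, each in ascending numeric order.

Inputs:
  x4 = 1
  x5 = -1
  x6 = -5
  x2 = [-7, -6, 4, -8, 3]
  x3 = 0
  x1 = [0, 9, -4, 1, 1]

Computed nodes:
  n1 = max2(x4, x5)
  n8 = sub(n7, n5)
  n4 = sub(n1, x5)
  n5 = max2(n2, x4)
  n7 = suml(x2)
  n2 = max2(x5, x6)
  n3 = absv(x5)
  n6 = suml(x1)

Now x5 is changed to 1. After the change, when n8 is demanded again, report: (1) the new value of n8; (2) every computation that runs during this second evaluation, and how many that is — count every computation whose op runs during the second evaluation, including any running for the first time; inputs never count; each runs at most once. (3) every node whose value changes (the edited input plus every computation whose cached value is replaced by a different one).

New value of n8: -15.
Computations that run: n2, n5 — 2 in total.
Values that change: x5, n2.
Key observation: the change is absorbed at n5 — it re-runs but produces the same value, and the output's value is unchanged.

First evaluation (everything demanded from the output):
  n2 = max2(-1, -5) = -1
  n5 = max2(-1, 1) = 1
  n7 = suml([-7, -6, 4, -8, 3]) = -14
  n8 = sub(-14, 1) = -15

Propagation after the edit:
  n2: runs — x5 -1->1; result 1.
  n5: runs — n2 -1->1; result 1 (same value as before).
  n8: checked — values it read are unchanged (n7 unchanged, n5 unchanged); reused cached -15 without running.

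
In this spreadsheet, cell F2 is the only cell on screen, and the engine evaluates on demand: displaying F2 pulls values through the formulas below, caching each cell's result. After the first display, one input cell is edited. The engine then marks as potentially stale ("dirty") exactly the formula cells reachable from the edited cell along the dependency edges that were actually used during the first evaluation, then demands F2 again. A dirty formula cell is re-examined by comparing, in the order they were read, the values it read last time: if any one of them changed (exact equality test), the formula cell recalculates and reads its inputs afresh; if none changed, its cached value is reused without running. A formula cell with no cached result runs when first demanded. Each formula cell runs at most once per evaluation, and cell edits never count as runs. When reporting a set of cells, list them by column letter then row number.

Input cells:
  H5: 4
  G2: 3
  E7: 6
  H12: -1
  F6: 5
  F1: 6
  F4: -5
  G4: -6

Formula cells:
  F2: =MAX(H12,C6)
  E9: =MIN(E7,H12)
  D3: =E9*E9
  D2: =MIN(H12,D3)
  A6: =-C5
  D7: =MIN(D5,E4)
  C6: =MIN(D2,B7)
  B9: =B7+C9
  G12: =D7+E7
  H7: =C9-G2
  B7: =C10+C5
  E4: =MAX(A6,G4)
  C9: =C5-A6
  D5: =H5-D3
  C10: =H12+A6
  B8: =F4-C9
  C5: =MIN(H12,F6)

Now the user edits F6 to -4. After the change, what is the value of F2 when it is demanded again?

F2 now evaluates to -1.
The important point: B7 recomputes to an identical value, and the output ends up unchanged.

Initial pass — values computed on the first demand:
  C5 = MIN(-1, 5) = -1
  A6 = -(-1) = 1
  C10 = -1 + 1 = 0
  B7 = 0 + -1 = -1
  E9 = MIN(6, -1) = -1
  D3 = -1 * -1 = 1
  D2 = MIN(-1, 1) = -1
  C6 = MIN(-1, -1) = -1
  F2 = MAX(-1, -1) = -1

Second demand — change propagation:
  C5: re-runs because F6 5->-4; new result -4.
  A6: re-runs because C5 -1->-4; new result 4.
  C10: re-runs because A6 1->4; new result 3.
  B7: re-runs because C10 0->3; C5 -1->-4; new result -1 (unchanged).
  C6: re-examined; everything it read last time is the same (D2 unchanged, B7 unchanged) — cache -1 kept, no run.
  F2: re-examined; everything it read last time is the same (H12 unchanged, C6 unchanged) — cache -1 kept, no run.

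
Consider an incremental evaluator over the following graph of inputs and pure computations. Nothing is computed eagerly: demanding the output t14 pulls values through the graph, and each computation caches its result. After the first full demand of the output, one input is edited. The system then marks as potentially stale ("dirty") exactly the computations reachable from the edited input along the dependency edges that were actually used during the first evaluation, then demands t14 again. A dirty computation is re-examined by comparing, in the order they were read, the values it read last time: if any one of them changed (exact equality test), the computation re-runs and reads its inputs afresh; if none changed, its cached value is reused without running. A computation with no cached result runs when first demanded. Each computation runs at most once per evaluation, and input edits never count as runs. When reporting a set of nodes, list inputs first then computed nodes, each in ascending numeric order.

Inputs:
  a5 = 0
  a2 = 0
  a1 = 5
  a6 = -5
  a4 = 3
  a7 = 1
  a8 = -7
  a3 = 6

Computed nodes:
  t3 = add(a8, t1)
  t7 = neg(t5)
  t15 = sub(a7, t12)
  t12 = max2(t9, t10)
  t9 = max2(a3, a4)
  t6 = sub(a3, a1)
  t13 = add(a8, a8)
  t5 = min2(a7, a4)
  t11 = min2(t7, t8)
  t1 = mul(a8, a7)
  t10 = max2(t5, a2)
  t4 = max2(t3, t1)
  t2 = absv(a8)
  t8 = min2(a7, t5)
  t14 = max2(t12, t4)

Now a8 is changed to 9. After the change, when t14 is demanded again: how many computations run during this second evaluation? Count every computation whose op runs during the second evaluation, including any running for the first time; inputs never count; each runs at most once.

Initial pass — values computed on the first demand:
  t1 = mul(-7, 1) = -7
  t3 = add(-7, -7) = -14
  t4 = max2(-14, -7) = -7
  t5 = min2(1, 3) = 1
  t9 = max2(6, 3) = 6
  t10 = max2(1, 0) = 1
  t12 = max2(6, 1) = 6
  t14 = max2(6, -7) = 6

Second demand — change propagation:
  t1: re-runs because a8 -7->9; new result 9.
  t3: re-runs because a8 -7->9; t1 -7->9; new result 18.
  t4: re-runs because t3 -14->18; t1 -7->9; new result 18.
  t14: re-runs because t4 -7->18; new result 18.

Run set: t1, t3, t4, t14 (4 run).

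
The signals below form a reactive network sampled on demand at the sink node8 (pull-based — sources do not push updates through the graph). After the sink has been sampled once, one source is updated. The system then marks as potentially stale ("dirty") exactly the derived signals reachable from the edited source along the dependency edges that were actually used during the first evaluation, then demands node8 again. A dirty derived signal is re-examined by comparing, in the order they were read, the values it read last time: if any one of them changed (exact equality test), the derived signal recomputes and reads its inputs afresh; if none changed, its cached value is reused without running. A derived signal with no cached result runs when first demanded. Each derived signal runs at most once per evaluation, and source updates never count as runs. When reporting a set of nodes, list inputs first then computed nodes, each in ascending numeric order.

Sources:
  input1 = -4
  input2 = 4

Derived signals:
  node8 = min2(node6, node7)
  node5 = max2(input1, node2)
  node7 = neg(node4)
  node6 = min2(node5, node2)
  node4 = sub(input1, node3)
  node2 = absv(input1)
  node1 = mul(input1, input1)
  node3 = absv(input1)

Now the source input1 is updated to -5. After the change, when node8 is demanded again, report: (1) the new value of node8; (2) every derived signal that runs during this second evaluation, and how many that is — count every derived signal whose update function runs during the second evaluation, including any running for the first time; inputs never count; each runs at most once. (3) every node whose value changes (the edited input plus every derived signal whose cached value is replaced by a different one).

node8 now evaluates to 5.
Run set: node2, node3, node4, node5, node6, node7, node8 (7 run).
Changed values: input1, node2, node3, node4, node5, node6, node7, node8.

Initial pass — values computed on the first demand:
  node2 = absv(-4) = 4
  node3 = absv(-4) = 4
  node4 = sub(-4, 4) = -8
  node5 = max2(-4, 4) = 4
  node6 = min2(4, 4) = 4
  node7 = neg(-8) = 8
  node8 = min2(4, 8) = 4

Second demand — change propagation:
  node2: re-runs because input1 -4->-5; new result 5.
  node3: re-runs because input1 -4->-5; new result 5.
  node4: re-runs because input1 -4->-5; node3 4->5; new result -10.
  node5: re-runs because input1 -4->-5; node2 4->5; new result 5.
  node6: re-runs because node5 4->5; node2 4->5; new result 5.
  node7: re-runs because node4 -8->-10; new result 10.
  node8: re-runs because node6 4->5; node7 8->10; new result 5.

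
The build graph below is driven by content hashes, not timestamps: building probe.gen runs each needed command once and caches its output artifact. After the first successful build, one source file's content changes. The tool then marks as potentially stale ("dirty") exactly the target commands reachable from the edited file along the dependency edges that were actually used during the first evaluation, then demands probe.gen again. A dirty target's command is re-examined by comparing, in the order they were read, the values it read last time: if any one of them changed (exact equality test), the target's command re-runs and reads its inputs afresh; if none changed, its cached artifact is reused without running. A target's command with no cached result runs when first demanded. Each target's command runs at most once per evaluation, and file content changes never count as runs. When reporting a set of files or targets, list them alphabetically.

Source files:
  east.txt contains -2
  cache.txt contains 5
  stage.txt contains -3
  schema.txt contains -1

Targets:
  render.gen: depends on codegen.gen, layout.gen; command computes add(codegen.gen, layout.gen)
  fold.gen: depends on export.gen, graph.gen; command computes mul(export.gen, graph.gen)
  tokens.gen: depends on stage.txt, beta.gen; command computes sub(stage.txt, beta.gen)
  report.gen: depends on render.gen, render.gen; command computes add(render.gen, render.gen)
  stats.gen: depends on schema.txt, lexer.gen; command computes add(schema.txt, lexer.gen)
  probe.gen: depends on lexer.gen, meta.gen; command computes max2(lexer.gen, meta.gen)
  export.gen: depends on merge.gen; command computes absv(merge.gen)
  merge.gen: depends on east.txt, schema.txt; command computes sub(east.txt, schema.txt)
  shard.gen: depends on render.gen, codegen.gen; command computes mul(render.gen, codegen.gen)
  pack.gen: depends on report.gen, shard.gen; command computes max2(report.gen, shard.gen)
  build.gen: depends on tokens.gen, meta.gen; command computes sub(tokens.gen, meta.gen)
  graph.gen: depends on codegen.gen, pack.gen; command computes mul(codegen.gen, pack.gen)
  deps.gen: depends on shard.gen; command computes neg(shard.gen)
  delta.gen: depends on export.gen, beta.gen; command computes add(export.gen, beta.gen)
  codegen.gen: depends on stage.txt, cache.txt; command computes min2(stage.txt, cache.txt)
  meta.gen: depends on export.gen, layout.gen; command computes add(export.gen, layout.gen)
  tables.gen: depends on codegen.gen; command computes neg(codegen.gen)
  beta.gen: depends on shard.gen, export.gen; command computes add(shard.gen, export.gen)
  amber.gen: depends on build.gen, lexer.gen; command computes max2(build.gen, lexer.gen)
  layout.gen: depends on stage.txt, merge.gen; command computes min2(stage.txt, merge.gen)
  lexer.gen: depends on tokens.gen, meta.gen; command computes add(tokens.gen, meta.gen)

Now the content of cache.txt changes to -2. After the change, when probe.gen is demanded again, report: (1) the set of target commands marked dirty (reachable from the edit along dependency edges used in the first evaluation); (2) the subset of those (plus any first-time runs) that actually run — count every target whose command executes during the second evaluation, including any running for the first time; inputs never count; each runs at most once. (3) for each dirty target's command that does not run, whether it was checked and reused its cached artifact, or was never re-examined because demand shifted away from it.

Dirty set: beta.gen, codegen.gen, lexer.gen, probe.gen, render.gen, shard.gen, tokens.gen.
Run set: codegen.gen (1 run).
Re-examined without running (cache reused): beta.gen, lexer.gen, probe.gen, render.gen, shard.gen, tokens.gen.
The important point: codegen.gen recomputes to an identical value, and the output ends up unchanged.

Initial pass — values computed on the first demand:
  codegen.gen = min2(-3, 5) = -3
  merge.gen = sub(-2, -1) = -1
  export.gen = absv(-1) = 1
  layout.gen = min2(-3, -1) = -3
  meta.gen = add(1, -3) = -2
  render.gen = add(-3, -3) = -6
  shard.gen = mul(-6, -3) = 18
  beta.gen = add(18, 1) = 19
  tokens.gen = sub(-3, 19) = -22
  lexer.gen = add(-22, -2) = -24
  probe.gen = max2(-24, -2) = -2

Second demand — change propagation:
  codegen.gen: re-runs because cache.txt 5->-2; new result -3 (unchanged).
  render.gen: re-examined; everything it read last time is the same (codegen.gen unchanged, layout.gen unchanged) — cache -6 kept, no run.
  shard.gen: re-examined; everything it read last time is the same (render.gen unchanged, codegen.gen unchanged) — cache 18 kept, no run.
  beta.gen: re-examined; everything it read last time is the same (shard.gen unchanged, export.gen unchanged) — cache 19 kept, no run.
  tokens.gen: re-examined; everything it read last time is the same (stage.txt unchanged, beta.gen unchanged) — cache -22 kept, no run.
  lexer.gen: re-examined; everything it read last time is the same (tokens.gen unchanged, meta.gen unchanged) — cache -24 kept, no run.
  probe.gen: re-examined; everything it read last time is the same (lexer.gen unchanged, meta.gen unchanged) — cache -2 kept, no run.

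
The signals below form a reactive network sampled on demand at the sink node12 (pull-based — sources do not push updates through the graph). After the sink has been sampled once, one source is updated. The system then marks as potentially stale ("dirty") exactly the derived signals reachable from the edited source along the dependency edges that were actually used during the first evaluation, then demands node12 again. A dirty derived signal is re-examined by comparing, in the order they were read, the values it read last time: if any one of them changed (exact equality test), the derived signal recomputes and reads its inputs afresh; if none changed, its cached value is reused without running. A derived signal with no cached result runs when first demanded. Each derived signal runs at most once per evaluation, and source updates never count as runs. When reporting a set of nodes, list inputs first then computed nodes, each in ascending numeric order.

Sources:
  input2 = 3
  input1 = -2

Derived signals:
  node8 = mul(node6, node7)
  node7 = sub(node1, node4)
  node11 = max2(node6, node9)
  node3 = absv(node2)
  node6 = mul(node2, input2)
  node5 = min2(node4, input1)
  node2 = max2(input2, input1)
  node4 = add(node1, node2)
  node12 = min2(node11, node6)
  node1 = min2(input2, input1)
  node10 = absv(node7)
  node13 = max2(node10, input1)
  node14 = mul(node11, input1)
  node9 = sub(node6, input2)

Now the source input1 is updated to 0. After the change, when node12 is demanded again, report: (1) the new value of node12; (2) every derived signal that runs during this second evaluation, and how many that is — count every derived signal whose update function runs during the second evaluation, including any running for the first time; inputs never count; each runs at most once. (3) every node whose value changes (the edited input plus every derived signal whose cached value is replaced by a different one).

node12 now evaluates to 9.
Run set: node2 (1 run).
Changed values: input1.
The important point: node2 recomputes to an identical value, and the output ends up unchanged.

Initial pass — values computed on the first demand:
  node2 = max2(3, -2) = 3
  node6 = mul(3, 3) = 9
  node9 = sub(9, 3) = 6
  node11 = max2(9, 6) = 9
  node12 = min2(9, 9) = 9

Second demand — change propagation:
  node2: re-runs because input1 -2->0; new result 3 (unchanged).
  node6: re-examined; everything it read last time is the same (node2 unchanged, input2 unchanged) — cache 9 kept, no run.
  node9: re-examined; everything it read last time is the same (node6 unchanged, input2 unchanged) — cache 6 kept, no run.
  node11: re-examined; everything it read last time is the same (node6 unchanged, node9 unchanged) — cache 9 kept, no run.
  node12: re-examined; everything it read last time is the same (node11 unchanged, node6 unchanged) — cache 9 kept, no run.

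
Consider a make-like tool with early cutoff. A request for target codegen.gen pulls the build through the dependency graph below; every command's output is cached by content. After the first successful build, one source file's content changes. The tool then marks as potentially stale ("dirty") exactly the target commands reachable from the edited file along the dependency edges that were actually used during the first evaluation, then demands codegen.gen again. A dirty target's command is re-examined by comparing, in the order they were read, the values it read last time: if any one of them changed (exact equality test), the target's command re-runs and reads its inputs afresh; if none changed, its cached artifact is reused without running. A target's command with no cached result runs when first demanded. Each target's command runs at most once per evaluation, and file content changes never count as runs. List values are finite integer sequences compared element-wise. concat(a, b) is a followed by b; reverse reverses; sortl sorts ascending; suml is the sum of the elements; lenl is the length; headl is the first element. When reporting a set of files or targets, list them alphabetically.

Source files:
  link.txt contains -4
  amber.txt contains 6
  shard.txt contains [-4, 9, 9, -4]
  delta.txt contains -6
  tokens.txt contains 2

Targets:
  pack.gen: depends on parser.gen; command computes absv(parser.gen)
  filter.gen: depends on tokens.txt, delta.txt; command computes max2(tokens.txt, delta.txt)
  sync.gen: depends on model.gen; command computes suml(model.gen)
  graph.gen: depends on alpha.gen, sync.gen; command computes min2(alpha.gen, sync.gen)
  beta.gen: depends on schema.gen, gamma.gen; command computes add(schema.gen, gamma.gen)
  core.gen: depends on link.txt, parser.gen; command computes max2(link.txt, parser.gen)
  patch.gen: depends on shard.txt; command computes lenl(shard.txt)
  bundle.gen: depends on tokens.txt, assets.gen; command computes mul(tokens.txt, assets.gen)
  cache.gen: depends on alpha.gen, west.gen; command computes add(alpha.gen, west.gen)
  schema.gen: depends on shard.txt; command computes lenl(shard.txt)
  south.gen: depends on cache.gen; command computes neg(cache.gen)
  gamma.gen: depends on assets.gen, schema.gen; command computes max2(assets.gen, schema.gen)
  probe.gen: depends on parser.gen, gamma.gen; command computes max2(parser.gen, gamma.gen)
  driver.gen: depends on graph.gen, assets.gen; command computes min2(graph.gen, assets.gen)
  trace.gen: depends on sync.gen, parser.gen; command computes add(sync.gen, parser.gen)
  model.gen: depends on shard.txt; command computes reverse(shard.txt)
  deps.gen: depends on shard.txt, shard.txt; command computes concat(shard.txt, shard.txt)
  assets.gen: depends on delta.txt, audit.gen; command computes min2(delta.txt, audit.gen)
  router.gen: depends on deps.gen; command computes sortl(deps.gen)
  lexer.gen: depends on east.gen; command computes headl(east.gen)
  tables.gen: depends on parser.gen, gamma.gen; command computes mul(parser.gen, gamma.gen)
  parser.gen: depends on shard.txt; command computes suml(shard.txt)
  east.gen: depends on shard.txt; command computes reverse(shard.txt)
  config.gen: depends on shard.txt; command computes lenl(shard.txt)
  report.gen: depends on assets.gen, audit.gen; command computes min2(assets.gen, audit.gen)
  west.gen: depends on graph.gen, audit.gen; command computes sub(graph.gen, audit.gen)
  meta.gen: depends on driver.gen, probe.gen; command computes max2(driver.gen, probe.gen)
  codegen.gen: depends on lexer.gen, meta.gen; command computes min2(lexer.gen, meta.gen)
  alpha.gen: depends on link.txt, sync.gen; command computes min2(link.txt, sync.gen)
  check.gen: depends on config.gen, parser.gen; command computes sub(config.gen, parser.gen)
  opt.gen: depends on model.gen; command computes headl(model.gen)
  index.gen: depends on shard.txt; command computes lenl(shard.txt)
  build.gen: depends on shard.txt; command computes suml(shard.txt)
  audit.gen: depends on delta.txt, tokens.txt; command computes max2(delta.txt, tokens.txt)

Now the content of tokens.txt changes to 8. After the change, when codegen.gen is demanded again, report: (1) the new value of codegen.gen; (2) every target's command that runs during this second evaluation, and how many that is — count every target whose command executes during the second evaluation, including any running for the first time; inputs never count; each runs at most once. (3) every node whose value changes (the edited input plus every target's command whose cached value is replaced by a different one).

Demanding codegen.gen again yields -4.
2 target commands run: assets.gen, audit.gen.
The nodes whose values change: audit.gen, tokens.txt.
Note the absorption at assets.gen: it re-runs yet its value is the same, leaving the output's value untouched.

First demand of the output computes:
  audit.gen = max2(-6, 2) = 2
  assets.gen = min2(-6, 2) = -6
  east.gen = reverse([-4, 9, 9, -4]) = [-4, 9, 9, -4]
  lexer.gen = headl([-4, 9, 9, -4]) = -4
  model.gen = reverse([-4, 9, 9, -4]) = [-4, 9, 9, -4]
  parser.gen = suml([-4, 9, 9, -4]) = 10
  schema.gen = lenl([-4, 9, 9, -4]) = 4
  gamma.gen = max2(-6, 4) = 4
  probe.gen = max2(10, 4) = 10
  sync.gen = suml([-4, 9, 9, -4]) = 10
  alpha.gen = min2(-4, 10) = -4
  graph.gen = min2(-4, 10) = -4
  driver.gen = min2(-4, -6) = -6
  meta.gen = max2(-6, 10) = 10
  codegen.gen = min2(-4, 10) = -4

After the edit, cleaning proceeds:
  audit.gen: a read changed (tokens.txt 2->8) — executes, giving 8.
  assets.gen: a read changed (audit.gen 2->8) — executes, giving -6 — identical to its old value.
  driver.gen: dirty, but its reads are unchanged (graph.gen unchanged, assets.gen unchanged); cached -6 stands.
  gamma.gen: dirty, but its reads are unchanged (assets.gen unchanged, schema.gen unchanged); cached 4 stands.
  probe.gen: dirty, but its reads are unchanged (parser.gen unchanged, gamma.gen unchanged); cached 10 stands.
  meta.gen: dirty, but its reads are unchanged (driver.gen unchanged, probe.gen unchanged); cached 10 stands.
  codegen.gen: dirty, but its reads are unchanged (lexer.gen unchanged, meta.gen unchanged); cached -4 stands.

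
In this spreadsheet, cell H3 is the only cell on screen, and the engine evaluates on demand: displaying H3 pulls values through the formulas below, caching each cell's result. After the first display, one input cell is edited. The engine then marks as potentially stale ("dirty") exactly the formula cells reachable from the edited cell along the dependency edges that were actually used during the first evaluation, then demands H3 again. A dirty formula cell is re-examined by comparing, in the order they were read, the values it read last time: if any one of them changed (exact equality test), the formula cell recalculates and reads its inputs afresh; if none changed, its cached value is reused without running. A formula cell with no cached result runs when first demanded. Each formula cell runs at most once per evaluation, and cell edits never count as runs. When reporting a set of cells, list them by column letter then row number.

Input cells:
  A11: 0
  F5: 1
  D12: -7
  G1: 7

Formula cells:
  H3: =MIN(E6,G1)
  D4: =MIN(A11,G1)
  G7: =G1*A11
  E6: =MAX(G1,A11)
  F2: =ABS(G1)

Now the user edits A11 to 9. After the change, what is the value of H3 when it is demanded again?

Initial pass — values computed on the first demand:
  E6 = MAX(7, 0) = 7
  H3 = MIN(7, 7) = 7

Second demand — change propagation:
  E6: re-runs because A11 0->9; new result 9.
  H3: re-runs because E6 7->9; new result 7 (unchanged).

H3 now evaluates to 7.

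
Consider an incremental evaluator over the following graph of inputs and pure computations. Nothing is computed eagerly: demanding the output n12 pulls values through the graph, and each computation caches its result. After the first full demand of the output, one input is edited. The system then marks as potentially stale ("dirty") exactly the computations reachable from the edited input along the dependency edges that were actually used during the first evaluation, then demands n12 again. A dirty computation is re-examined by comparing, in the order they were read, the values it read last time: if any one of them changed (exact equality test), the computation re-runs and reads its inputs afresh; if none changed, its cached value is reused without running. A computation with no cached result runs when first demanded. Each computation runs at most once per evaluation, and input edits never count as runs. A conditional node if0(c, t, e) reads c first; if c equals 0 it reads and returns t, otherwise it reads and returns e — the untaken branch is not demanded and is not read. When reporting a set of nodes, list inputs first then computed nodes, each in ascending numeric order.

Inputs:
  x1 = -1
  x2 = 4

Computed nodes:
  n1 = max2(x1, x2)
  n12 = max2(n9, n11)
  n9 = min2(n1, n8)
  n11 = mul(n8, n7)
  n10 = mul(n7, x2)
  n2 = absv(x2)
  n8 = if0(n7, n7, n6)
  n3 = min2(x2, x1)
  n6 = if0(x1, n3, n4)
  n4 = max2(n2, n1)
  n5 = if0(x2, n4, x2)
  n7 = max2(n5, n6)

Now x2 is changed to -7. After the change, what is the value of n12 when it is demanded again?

Initial pass — values computed on the first demand:
  n1 = max2(-1, 4) = 4
  n2 = absv(4) = 4
  n4 = max2(4, 4) = 4
  n5 = if0(x2=4 -> else branch x2) = 4
  n6 = if0(x1=-1 -> else branch n4) = 4
  n7 = max2(4, 4) = 4
  n8 = if0(n7=4 -> else branch n6) = 4
  n9 = min2(4, 4) = 4
  n11 = mul(4, 4) = 16
  n12 = max2(4, 16) = 16

Second demand — change propagation:
  n1: re-runs because x2 4->-7; new result -1.
  n2: re-runs because x2 4->-7; new result 7.
  n4: re-runs because n2 4->7; n1 4->-1; new result 7.
  n5: re-runs because x2 4->-7; x2 4->-7; new result -7.
  n6: re-runs because n4 4->7; new result 7.
  n7: re-runs because n5 4->-7; n6 4->7; new result 7.
  n8: re-runs because n7 4->7; n6 4->7; new result 7.
  n9: re-runs because n1 4->-1; n8 4->7; new result -1.
  n11: re-runs because n8 4->7; n7 4->7; new result 49.
  n12: re-runs because n9 4->-1; n11 16->49; new result 49.

n12 now evaluates to 49.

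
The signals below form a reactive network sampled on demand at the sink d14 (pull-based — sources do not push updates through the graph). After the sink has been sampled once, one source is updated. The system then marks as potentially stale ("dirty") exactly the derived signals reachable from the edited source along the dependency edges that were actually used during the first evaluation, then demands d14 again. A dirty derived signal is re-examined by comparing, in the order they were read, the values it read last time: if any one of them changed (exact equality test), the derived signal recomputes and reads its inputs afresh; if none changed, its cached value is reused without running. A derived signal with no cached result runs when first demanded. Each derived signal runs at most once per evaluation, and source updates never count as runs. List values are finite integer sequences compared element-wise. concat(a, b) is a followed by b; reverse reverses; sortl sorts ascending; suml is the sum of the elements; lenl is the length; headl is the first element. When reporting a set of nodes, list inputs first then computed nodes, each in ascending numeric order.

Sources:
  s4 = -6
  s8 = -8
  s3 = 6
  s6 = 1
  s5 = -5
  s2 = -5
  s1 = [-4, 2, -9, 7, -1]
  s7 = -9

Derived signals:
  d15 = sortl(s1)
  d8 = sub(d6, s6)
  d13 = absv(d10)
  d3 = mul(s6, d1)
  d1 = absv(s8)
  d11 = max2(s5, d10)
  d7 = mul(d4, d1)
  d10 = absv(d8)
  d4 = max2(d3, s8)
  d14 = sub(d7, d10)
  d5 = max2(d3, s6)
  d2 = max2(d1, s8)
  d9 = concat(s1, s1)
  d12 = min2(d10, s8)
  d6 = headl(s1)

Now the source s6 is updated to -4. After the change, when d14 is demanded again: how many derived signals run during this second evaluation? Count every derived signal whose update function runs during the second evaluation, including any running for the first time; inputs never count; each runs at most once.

Initial pass — values computed on the first demand:
  d1 = absv(-8) = 8
  d3 = mul(1, 8) = 8
  d4 = max2(8, -8) = 8
  d6 = headl([-4, 2, -9, 7, -1]) = -4
  d7 = mul(8, 8) = 64
  d8 = sub(-4, 1) = -5
  d10 = absv(-5) = 5
  d14 = sub(64, 5) = 59

Second demand — change propagation:
  d3: re-runs because s6 1->-4; new result -32.
  d4: re-runs because d3 8->-32; new result -8.
  d7: re-runs because d4 8->-8; new result -64.
  d8: re-runs because s6 1->-4; new result 0.
  d10: re-runs because d8 -5->0; new result 0.
  d14: re-runs because d7 64->-64; d10 5->0; new result -64.

Run set: d3, d4, d7, d8, d10, d14 (6 run).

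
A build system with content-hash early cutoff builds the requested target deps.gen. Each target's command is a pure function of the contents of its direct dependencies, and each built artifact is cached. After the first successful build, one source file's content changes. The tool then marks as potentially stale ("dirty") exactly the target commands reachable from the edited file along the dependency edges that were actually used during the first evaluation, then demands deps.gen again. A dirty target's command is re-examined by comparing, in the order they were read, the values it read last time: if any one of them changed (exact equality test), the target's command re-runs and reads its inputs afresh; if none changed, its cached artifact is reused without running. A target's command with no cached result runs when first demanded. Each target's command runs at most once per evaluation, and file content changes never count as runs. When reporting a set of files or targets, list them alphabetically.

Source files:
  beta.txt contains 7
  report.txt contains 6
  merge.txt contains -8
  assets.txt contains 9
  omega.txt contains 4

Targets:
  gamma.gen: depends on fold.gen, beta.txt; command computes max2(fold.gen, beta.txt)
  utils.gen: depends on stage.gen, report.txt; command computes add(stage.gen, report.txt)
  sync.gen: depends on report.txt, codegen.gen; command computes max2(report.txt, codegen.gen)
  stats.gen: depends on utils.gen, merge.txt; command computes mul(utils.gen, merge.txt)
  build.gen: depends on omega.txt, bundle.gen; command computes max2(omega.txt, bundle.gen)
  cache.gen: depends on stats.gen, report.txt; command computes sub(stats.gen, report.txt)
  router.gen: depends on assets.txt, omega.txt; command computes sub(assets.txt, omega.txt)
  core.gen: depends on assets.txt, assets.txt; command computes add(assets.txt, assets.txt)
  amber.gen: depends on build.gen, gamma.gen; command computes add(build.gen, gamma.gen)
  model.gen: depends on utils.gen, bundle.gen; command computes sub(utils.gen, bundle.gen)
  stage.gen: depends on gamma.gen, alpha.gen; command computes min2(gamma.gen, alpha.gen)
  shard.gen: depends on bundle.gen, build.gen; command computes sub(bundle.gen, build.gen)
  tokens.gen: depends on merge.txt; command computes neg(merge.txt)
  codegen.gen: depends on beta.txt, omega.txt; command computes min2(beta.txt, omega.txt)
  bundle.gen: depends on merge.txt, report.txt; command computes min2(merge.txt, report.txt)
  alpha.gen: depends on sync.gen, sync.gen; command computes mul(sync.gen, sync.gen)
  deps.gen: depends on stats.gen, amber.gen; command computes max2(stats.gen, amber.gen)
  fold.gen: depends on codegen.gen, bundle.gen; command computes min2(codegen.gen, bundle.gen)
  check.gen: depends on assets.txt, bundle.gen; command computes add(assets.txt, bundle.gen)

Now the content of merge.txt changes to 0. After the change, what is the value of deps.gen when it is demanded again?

New value of deps.gen: 11.
Key observation: the cutoff stops propagation at stage.gen — its inputs' values are unchanged, so it reuses its cache.

First evaluation (everything demanded from the output):
  bundle.gen = min2(-8, 6) = -8
  build.gen = max2(4, -8) = 4
  codegen.gen = min2(7, 4) = 4
  fold.gen = min2(4, -8) = -8
  gamma.gen = max2(-8, 7) = 7
  amber.gen = add(4, 7) = 11
  sync.gen = max2(6, 4) = 6
  alpha.gen = mul(6, 6) = 36
  stage.gen = min2(7, 36) = 7
  utils.gen = add(7, 6) = 13
  stats.gen = mul(13, -8) = -104
  deps.gen = max2(-104, 11) = 11

Propagation after the edit:
  bundle.gen: runs — merge.txt -8->0; result 0.
  build.gen: runs — bundle.gen -8->0; result 4 (same value as before).
  fold.gen: runs — bundle.gen -8->0; result 0.
  gamma.gen: runs — fold.gen -8->0; result 7 (same value as before).
  amber.gen: checked — values it read are unchanged (build.gen unchanged, gamma.gen unchanged); reused cached 11 without running.
  stage.gen: checked — values it read are unchanged (gamma.gen unchanged, alpha.gen unchanged); reused cached 7 without running.
  utils.gen: checked — values it read are unchanged (stage.gen unchanged, report.txt unchanged); reused cached 13 without running.
  stats.gen: runs — merge.txt -8->0; result 0.
  deps.gen: runs — stats.gen -104->0; result 11 (same value as before).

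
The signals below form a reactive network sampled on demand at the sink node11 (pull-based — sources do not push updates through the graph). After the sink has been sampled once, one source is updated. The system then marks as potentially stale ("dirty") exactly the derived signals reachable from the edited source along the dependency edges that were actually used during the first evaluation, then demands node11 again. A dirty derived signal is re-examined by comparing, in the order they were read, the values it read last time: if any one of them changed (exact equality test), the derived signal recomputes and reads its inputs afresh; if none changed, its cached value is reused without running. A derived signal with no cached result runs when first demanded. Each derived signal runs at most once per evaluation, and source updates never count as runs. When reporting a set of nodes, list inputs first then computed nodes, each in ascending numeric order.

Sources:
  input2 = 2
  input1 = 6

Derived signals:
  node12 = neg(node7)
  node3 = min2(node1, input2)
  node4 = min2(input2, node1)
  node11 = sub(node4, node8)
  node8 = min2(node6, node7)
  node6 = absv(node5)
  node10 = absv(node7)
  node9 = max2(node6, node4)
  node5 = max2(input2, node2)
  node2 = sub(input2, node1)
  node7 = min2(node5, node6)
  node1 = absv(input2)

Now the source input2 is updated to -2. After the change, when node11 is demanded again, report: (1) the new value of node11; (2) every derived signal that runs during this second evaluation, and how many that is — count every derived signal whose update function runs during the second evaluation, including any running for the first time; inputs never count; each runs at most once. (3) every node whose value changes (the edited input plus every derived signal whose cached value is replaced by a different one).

Initial pass — values computed on the first demand:
  node1 = absv(2) = 2
  node2 = sub(2, 2) = 0
  node4 = min2(2, 2) = 2
  node5 = max2(2, 0) = 2
  node6 = absv(2) = 2
  node7 = min2(2, 2) = 2
  node8 = min2(2, 2) = 2
  node11 = sub(2, 2) = 0

Second demand — change propagation:
  node1: re-runs because input2 2->-2; new result 2 (unchanged).
  node2: re-runs because input2 2->-2; new result -4.
  node4: re-runs because input2 2->-2; new result -2.
  node5: re-runs because input2 2->-2; node2 0->-4; new result -2.
  node6: re-runs because node5 2->-2; new result 2 (unchanged).
  node7: re-runs because node5 2->-2; new result -2.
  node8: re-runs because node7 2->-2; new result -2.
  node11: re-runs because node4 2->-2; node8 2->-2; new result 0 (unchanged).

node11 now evaluates to 0.
Run set: node1, node2, node4, node5, node6, node7, node8, node11 (8 run).
Changed values: input2, node2, node4, node5, node7, node8.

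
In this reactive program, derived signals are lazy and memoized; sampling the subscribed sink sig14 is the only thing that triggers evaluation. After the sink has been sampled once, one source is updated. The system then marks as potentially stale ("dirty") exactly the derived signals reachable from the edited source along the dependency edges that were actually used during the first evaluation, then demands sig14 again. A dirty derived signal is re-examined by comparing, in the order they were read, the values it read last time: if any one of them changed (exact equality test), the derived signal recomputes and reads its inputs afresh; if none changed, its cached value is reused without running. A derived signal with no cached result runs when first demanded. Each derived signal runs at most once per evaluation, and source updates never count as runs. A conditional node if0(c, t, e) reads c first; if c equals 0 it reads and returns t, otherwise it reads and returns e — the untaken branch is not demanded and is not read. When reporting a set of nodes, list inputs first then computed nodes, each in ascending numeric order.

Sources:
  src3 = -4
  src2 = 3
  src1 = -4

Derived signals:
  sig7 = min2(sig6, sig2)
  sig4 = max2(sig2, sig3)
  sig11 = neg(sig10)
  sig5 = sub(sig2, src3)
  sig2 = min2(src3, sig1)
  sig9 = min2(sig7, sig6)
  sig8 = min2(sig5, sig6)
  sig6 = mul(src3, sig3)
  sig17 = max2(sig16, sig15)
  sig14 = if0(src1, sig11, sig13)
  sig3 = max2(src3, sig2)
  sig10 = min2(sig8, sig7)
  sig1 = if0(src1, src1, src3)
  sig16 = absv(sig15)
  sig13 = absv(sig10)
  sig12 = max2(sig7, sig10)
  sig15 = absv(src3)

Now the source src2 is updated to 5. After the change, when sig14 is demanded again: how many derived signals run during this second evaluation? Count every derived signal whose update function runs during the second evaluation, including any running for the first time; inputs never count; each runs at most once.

First demand of the output computes:
  sig1 = if0(src1=-4 -> else branch src3) = -4
  sig2 = min2(-4, -4) = -4
  sig3 = max2(-4, -4) = -4
  sig5 = sub(-4, -4) = 0
  sig6 = mul(-4, -4) = 16
  sig7 = min2(16, -4) = -4
  sig8 = min2(0, 16) = 0
  sig10 = min2(0, -4) = -4
  sig13 = absv(-4) = 4
  sig14 = if0(src1=-4 -> else branch sig13) = 4

After the edit, cleaning proceeds:
  no node depends on src2 at all; the second demand re-runs nothing.

Note the shortcut — nothing in the graph depends on src2 at all, so no recomputation happens.

0 derived signals run: none.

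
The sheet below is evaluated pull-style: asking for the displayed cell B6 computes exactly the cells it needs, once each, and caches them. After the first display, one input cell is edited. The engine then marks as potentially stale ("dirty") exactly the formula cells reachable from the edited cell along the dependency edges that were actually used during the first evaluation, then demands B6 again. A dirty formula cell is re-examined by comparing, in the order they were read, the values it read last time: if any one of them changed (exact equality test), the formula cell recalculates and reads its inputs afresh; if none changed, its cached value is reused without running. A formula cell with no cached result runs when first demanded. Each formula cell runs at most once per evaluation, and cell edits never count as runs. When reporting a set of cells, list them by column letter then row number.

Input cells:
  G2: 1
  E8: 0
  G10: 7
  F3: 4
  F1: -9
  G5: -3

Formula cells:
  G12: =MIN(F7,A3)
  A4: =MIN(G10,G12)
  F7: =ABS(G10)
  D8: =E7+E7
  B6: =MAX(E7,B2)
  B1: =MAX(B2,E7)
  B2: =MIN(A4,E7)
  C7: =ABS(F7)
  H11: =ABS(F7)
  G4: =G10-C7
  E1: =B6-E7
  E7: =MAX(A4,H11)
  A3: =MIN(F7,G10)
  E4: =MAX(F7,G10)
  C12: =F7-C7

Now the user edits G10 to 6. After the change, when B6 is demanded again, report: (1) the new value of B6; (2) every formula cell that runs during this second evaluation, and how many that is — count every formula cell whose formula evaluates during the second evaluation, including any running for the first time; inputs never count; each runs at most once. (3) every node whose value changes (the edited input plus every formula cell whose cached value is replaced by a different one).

First demand of the output computes:
  F7 = ABS(7) = 7
  A3 = MIN(7, 7) = 7
  G12 = MIN(7, 7) = 7
  A4 = MIN(7, 7) = 7
  H11 = ABS(7) = 7
  E7 = MAX(7, 7) = 7
  B2 = MIN(7, 7) = 7
  B6 = MAX(7, 7) = 7

After the edit, cleaning proceeds:
  F7: a read changed (G10 7->6) — executes, giving 6.
  A3: a read changed (F7 7->6; G10 7->6) — executes, giving 6.
  G12: a read changed (F7 7->6; A3 7->6) — executes, giving 6.
  A4: a read changed (G10 7->6; G12 7->6) — executes, giving 6.
  H11: a read changed (F7 7->6) — executes, giving 6.
  E7: a read changed (A4 7->6; H11 7->6) — executes, giving 6.
  B2: a read changed (A4 7->6; E7 7->6) — executes, giving 6.
  B6: a read changed (E7 7->6; B2 7->6) — executes, giving 6.

Demanding B6 again yields 6.
8 formula cells run: A3, A4, B2, B6, E7, F7, G12, H11.
The nodes whose values change: A3, A4, B2, B6, E7, F7, G10, G12, H11.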